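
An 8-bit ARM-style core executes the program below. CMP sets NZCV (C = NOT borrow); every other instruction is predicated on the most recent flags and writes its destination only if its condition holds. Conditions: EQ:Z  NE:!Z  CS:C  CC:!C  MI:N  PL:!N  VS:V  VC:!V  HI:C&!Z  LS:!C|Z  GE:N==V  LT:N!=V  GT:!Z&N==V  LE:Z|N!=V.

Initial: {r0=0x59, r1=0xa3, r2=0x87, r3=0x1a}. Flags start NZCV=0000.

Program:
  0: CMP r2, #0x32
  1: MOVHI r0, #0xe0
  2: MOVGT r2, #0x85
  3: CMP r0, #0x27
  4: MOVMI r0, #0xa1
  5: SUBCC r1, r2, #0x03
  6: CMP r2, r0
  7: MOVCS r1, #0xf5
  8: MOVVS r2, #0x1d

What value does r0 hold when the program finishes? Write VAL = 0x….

[0] flags=0011 → (cmp)
[1] flags=0011 HI?T → r0=0xe0
[2] flags=0011 GT?F → skip
[3] flags=1010 → (cmp)
[4] flags=1010 MI?T → r0=0xa1
[5] flags=1010 CC?F → skip
[6] flags=1000 → (cmp)
[7] flags=1000 CS?F → skip
[8] flags=1000 VS?F → skip

VAL = 0xa1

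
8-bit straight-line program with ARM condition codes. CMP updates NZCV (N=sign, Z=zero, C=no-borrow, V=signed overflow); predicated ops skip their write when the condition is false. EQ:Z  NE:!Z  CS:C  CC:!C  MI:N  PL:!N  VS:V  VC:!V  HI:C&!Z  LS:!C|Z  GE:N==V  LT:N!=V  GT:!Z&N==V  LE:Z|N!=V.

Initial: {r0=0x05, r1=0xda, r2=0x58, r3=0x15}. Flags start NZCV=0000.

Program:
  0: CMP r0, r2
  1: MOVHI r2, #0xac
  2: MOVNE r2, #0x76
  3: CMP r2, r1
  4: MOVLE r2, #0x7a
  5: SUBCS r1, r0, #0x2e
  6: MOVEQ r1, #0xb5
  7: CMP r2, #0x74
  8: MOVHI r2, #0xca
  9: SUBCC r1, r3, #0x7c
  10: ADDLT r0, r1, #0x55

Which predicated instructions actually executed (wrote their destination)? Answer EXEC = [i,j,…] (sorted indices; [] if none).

EXEC = [2,8]

[0] flags=1000 → (cmp)
[1] flags=1000 HI?F → skip
[2] flags=1000 NE?T → r2=0x76
[3] flags=1001 → (cmp)
[4] flags=1001 LE?F → skip
[5] flags=1001 CS?F → skip
[6] flags=1001 EQ?F → skip
[7] flags=0010 → (cmp)
[8] flags=0010 HI?T → r2=0xca
[9] flags=0010 CC?F → skip
[10] flags=0010 LT?F → skip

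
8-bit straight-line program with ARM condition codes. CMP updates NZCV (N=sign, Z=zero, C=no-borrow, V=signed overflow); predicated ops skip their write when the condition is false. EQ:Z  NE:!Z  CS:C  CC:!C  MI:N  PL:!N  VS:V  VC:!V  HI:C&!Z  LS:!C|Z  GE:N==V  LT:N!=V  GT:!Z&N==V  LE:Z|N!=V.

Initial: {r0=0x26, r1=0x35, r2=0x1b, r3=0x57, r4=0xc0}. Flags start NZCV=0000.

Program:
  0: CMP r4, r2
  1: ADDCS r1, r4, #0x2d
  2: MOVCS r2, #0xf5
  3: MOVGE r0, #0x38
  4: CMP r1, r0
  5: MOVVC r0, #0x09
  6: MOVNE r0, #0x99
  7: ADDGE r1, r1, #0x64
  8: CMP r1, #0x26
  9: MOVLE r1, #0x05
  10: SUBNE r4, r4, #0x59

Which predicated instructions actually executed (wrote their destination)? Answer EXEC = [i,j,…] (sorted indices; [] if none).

0: ✓ CMP  NZCV=1010
1: ✓ ADDCS  r1←0xed
2: ✓ MOVCS  r2←0xf5
3: · MOVGE
4: ✓ CMP  NZCV=1010
5: ✓ MOVVC  r0←0x09
6: ✓ MOVNE  r0←0x99
7: · ADDGE
8: ✓ CMP  NZCV=1010
9: ✓ MOVLE  r1←0x05
10: ✓ SUBNE  r4←0x67

EXEC = [1,2,5,6,9,10]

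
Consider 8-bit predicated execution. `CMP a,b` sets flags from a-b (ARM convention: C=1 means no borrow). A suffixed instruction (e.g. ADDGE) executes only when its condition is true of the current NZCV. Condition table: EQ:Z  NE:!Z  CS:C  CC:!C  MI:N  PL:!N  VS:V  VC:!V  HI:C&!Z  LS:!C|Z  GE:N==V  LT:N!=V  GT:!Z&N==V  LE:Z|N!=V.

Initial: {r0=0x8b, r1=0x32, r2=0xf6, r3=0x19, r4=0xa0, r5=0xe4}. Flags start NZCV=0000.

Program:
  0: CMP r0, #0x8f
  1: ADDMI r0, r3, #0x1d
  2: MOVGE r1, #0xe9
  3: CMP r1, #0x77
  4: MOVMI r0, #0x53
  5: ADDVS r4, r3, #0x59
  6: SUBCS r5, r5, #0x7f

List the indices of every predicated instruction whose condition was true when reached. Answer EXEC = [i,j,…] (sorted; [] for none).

EXEC = [1,4]

0: ✓ CMP  NZCV=1000
1: ✓ ADDMI  r0←0x36
2: · MOVGE
3: ✓ CMP  NZCV=1000
4: ✓ MOVMI  r0←0x53
5: · ADDVS
6: · SUBCS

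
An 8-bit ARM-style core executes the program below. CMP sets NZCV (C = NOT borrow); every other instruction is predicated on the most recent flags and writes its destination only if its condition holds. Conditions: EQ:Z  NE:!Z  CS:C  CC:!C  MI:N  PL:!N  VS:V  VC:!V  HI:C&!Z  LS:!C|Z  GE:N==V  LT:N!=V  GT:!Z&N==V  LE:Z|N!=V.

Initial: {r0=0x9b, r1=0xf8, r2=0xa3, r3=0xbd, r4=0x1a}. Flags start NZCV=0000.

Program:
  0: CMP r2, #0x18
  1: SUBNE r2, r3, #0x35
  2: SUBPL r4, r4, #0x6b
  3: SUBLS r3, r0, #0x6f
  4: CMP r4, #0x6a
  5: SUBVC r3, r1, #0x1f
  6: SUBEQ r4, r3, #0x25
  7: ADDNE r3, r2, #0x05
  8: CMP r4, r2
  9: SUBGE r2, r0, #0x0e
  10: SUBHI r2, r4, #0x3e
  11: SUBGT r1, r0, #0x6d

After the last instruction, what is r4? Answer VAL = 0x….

VAL = 0x1a

[0] flags=1010 → (cmp)
[1] flags=1010 NE?T → r2=0x88
[2] flags=1010 PL?F → skip
[3] flags=1010 LS?F → skip
[4] flags=1000 → (cmp)
[5] flags=1000 VC?T → r3=0xd9
[6] flags=1000 EQ?F → skip
[7] flags=1000 NE?T → r3=0x8d
[8] flags=1001 → (cmp)
[9] flags=1001 GE?T → r2=0x8d
[10] flags=1001 HI?F → skip
[11] flags=1001 GT?T → r1=0x2e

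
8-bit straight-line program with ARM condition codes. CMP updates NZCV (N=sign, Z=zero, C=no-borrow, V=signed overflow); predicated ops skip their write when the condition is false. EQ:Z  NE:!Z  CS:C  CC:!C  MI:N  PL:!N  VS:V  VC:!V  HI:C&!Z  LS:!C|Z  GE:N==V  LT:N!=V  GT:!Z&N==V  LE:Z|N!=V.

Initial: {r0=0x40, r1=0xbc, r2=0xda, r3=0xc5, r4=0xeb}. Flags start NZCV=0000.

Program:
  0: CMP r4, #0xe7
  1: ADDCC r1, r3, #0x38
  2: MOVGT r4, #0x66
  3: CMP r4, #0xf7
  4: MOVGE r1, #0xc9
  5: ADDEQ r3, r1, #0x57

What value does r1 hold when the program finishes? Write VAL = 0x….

VAL = 0xc9

0: ✓ CMP  NZCV=0010
1: · ADDCC
2: ✓ MOVGT  r4←0x66
3: ✓ CMP  NZCV=0000
4: ✓ MOVGE  r1←0xc9
5: · ADDEQ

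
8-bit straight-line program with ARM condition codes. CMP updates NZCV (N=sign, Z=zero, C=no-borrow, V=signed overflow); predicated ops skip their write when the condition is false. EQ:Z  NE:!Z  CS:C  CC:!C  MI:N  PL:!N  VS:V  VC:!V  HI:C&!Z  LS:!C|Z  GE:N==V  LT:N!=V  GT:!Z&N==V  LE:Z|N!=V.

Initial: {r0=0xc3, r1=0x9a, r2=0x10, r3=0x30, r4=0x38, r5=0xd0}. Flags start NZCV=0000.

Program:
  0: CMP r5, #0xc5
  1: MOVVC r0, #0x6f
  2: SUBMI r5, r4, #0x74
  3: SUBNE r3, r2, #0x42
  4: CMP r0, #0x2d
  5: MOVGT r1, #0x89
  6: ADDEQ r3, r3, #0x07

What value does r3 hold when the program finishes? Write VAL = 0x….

VAL = 0xce

[0] flags=0010 → (cmp)
[1] flags=0010 VC?T → r0=0x6f
[2] flags=0010 MI?F → skip
[3] flags=0010 NE?T → r3=0xce
[4] flags=0010 → (cmp)
[5] flags=0010 GT?T → r1=0x89
[6] flags=0010 EQ?F → skip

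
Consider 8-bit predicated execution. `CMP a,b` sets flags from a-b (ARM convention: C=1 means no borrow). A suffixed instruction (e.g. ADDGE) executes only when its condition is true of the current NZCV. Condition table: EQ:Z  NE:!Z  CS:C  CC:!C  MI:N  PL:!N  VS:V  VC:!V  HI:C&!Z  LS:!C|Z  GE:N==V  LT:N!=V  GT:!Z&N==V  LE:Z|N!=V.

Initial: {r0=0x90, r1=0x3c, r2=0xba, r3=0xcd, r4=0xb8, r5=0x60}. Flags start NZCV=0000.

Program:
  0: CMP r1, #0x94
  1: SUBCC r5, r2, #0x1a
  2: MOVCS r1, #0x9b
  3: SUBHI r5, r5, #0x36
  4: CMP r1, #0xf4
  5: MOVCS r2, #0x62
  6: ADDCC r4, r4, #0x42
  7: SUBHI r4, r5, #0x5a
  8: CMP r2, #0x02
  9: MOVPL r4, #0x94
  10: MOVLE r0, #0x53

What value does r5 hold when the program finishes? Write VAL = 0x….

0: ✓ CMP  NZCV=1001
1: ✓ SUBCC  r5←0xa0
2: · MOVCS
3: · SUBHI
4: ✓ CMP  NZCV=0000
5: · MOVCS
6: ✓ ADDCC  r4←0xfa
7: · SUBHI
8: ✓ CMP  NZCV=1010
9: · MOVPL
10: ✓ MOVLE  r0←0x53

VAL = 0xa0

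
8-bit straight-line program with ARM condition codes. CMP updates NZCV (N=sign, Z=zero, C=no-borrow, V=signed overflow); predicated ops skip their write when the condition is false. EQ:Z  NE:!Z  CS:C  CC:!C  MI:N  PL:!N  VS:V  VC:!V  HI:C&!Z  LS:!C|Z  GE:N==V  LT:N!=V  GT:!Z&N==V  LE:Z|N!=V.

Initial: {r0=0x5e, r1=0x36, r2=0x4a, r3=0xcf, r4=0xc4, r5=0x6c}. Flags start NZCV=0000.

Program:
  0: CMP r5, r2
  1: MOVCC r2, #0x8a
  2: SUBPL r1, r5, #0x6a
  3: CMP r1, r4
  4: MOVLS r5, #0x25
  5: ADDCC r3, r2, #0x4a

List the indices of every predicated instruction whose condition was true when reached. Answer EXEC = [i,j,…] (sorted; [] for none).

[0] flags=0010 → (cmp)
[1] flags=0010 CC?F → skip
[2] flags=0010 PL?T → r1=0x02
[3] flags=0000 → (cmp)
[4] flags=0000 LS?T → r5=0x25
[5] flags=0000 CC?T → r3=0x94

EXEC = [2,4,5]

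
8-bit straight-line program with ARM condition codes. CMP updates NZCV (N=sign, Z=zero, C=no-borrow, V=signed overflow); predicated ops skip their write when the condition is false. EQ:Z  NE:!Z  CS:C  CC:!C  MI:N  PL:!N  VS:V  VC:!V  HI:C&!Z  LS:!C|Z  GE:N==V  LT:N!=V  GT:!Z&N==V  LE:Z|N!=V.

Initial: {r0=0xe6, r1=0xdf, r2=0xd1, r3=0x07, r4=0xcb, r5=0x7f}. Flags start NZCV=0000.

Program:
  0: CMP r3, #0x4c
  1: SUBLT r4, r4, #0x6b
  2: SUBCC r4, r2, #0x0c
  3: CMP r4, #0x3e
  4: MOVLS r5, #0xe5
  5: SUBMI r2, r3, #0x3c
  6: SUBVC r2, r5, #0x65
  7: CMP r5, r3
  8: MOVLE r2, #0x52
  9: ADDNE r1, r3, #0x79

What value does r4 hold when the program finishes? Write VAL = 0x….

VAL = 0xc5

[0] flags=1000 → (cmp)
[1] flags=1000 LT?T → r4=0x60
[2] flags=1000 CC?T → r4=0xc5
[3] flags=1010 → (cmp)
[4] flags=1010 LS?F → skip
[5] flags=1010 MI?T → r2=0xcb
[6] flags=1010 VC?T → r2=0x1a
[7] flags=0010 → (cmp)
[8] flags=0010 LE?F → skip
[9] flags=0010 NE?T → r1=0x80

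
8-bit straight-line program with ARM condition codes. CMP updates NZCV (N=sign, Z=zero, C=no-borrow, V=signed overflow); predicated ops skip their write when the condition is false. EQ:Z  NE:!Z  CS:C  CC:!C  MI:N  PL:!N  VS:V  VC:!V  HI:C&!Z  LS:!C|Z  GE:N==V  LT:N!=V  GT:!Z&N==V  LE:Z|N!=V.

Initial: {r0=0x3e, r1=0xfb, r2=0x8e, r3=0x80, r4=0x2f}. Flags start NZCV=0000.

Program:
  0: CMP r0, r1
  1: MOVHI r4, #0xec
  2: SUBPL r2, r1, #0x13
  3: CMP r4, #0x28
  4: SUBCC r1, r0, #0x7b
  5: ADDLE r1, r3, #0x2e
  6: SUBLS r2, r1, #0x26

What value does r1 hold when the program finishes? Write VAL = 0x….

VAL = 0xfb

[0] flags=0000 → (cmp)
[1] flags=0000 HI?F → skip
[2] flags=0000 PL?T → r2=0xe8
[3] flags=0010 → (cmp)
[4] flags=0010 CC?F → skip
[5] flags=0010 LE?F → skip
[6] flags=0010 LS?F → skip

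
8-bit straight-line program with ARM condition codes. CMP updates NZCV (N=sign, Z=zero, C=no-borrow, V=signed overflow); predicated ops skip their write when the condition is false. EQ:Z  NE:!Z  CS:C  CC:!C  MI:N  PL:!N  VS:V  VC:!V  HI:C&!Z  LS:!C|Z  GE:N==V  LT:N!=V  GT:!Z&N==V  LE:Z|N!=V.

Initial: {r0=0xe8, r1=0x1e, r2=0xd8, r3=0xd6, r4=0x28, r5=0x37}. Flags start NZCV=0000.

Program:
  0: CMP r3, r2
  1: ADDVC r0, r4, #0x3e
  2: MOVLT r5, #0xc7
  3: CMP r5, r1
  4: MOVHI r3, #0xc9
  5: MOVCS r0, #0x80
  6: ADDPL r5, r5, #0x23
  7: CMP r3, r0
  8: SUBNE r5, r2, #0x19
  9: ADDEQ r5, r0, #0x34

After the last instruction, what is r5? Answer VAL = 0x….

VAL = 0xbf

[0] flags=1000 → (cmp)
[1] flags=1000 VC?T → r0=0x66
[2] flags=1000 LT?T → r5=0xc7
[3] flags=1010 → (cmp)
[4] flags=1010 HI?T → r3=0xc9
[5] flags=1010 CS?T → r0=0x80
[6] flags=1010 PL?F → skip
[7] flags=0010 → (cmp)
[8] flags=0010 NE?T → r5=0xbf
[9] flags=0010 EQ?F → skip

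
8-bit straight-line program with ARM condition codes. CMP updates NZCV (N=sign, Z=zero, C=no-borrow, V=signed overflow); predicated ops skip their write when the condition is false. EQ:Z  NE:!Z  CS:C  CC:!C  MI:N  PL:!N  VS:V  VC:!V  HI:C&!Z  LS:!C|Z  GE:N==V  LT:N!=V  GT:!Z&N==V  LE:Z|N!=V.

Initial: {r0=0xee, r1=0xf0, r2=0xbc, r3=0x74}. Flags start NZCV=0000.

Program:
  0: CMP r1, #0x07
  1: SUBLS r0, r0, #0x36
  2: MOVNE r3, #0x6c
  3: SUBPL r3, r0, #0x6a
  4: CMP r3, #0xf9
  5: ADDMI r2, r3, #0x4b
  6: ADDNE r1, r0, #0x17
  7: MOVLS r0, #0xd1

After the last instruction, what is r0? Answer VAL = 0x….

VAL = 0xd1

0: ✓ CMP  NZCV=1010
1: · SUBLS
2: ✓ MOVNE  r3←0x6c
3: · SUBPL
4: ✓ CMP  NZCV=0000
5: · ADDMI
6: ✓ ADDNE  r1←0x05
7: ✓ MOVLS  r0←0xd1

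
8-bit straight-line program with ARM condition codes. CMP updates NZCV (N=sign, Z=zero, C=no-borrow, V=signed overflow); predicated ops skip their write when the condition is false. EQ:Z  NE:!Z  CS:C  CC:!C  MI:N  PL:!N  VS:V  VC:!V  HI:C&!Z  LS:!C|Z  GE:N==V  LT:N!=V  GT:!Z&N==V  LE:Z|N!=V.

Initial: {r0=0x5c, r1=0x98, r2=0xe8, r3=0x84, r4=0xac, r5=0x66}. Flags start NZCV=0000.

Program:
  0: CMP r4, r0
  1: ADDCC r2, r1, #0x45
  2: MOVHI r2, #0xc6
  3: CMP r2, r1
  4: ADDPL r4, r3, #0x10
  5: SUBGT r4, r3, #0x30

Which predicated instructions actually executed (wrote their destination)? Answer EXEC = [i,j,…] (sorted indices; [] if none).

EXEC = [2,4,5]

0: ✓ CMP  NZCV=0011
1: · ADDCC
2: ✓ MOVHI  r2←0xc6
3: ✓ CMP  NZCV=0010
4: ✓ ADDPL  r4←0x94
5: ✓ SUBGT  r4←0x54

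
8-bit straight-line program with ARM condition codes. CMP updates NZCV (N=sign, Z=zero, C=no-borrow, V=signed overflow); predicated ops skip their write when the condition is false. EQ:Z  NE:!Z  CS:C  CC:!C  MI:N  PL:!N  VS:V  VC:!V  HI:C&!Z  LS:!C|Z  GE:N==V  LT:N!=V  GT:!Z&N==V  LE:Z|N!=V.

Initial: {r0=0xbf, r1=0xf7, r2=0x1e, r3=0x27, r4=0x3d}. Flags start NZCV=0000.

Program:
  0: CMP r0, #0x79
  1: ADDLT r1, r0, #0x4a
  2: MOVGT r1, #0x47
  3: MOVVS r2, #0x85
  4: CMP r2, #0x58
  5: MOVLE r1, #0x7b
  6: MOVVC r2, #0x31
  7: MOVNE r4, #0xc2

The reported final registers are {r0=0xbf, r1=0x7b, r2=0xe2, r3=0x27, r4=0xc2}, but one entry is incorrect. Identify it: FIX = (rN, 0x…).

0: ✓ CMP  NZCV=0011
1: ✓ ADDLT  r1←0x09
2: · MOVGT
3: ✓ MOVVS  r2←0x85
4: ✓ CMP  NZCV=0011
5: ✓ MOVLE  r1←0x7b
6: · MOVVC
7: ✓ MOVNE  r4←0xc2

FIX = (r2, 0x85)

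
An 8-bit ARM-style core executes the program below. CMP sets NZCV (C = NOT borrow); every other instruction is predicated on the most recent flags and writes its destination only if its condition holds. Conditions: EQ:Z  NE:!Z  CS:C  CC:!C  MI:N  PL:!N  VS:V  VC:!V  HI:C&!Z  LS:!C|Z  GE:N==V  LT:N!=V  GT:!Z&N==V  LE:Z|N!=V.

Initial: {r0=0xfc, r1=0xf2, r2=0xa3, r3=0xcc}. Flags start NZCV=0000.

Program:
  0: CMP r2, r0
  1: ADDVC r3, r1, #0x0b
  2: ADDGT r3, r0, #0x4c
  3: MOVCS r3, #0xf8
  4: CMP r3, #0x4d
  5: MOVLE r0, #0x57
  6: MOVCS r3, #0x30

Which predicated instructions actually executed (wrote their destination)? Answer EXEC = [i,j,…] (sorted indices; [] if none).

EXEC = [1,5,6]

0: ✓ CMP  NZCV=1000
1: ✓ ADDVC  r3←0xfd
2: · ADDGT
3: · MOVCS
4: ✓ CMP  NZCV=1010
5: ✓ MOVLE  r0←0x57
6: ✓ MOVCS  r3←0x30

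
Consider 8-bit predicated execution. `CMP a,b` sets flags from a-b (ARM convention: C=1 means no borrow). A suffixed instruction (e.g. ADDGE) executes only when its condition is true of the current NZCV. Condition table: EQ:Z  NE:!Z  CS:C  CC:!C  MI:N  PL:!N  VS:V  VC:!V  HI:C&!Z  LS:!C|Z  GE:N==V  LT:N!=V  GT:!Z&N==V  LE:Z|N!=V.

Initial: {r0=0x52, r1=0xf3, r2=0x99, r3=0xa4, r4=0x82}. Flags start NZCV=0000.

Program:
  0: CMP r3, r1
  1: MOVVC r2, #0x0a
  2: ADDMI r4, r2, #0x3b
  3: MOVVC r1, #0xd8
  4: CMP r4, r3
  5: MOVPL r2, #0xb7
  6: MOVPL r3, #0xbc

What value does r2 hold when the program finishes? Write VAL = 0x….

[0] flags=1000 → (cmp)
[1] flags=1000 VC?T → r2=0x0a
[2] flags=1000 MI?T → r4=0x45
[3] flags=1000 VC?T → r1=0xd8
[4] flags=1001 → (cmp)
[5] flags=1001 PL?F → skip
[6] flags=1001 PL?F → skip

VAL = 0x0a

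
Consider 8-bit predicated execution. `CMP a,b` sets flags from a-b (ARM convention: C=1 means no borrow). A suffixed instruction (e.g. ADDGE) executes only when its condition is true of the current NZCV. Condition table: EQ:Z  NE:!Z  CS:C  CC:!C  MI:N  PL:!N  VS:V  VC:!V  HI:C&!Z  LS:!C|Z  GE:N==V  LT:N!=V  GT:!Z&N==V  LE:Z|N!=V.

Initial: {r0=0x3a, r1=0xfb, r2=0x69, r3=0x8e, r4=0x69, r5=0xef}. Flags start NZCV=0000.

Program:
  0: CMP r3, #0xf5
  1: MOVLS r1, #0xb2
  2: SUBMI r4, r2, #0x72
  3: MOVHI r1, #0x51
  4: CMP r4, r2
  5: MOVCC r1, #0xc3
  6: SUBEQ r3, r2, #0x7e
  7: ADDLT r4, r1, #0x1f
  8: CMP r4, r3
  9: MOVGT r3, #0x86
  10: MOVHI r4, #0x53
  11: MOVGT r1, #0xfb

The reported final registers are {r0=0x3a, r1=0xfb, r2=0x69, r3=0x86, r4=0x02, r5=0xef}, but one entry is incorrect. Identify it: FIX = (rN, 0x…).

0: ✓ CMP  NZCV=1000
1: ✓ MOVLS  r1←0xb2
2: ✓ SUBMI  r4←0xf7
3: · MOVHI
4: ✓ CMP  NZCV=1010
5: · MOVCC
6: · SUBEQ
7: ✓ ADDLT  r4←0xd1
8: ✓ CMP  NZCV=0010
9: ✓ MOVGT  r3←0x86
10: ✓ MOVHI  r4←0x53
11: ✓ MOVGT  r1←0xfb

FIX = (r4, 0x53)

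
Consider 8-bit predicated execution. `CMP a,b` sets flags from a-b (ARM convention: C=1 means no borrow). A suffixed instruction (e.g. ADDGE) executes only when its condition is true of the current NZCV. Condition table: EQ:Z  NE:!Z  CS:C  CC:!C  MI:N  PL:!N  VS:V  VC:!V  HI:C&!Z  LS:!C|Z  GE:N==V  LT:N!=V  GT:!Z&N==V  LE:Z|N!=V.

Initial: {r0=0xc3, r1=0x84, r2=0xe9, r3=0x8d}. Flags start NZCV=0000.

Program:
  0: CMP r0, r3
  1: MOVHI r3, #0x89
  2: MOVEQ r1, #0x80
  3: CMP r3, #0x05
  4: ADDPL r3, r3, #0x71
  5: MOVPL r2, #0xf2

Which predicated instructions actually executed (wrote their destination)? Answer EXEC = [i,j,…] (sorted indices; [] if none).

EXEC = [1]

[0] flags=0010 → (cmp)
[1] flags=0010 HI?T → r3=0x89
[2] flags=0010 EQ?F → skip
[3] flags=1010 → (cmp)
[4] flags=1010 PL?F → skip
[5] flags=1010 PL?F → skip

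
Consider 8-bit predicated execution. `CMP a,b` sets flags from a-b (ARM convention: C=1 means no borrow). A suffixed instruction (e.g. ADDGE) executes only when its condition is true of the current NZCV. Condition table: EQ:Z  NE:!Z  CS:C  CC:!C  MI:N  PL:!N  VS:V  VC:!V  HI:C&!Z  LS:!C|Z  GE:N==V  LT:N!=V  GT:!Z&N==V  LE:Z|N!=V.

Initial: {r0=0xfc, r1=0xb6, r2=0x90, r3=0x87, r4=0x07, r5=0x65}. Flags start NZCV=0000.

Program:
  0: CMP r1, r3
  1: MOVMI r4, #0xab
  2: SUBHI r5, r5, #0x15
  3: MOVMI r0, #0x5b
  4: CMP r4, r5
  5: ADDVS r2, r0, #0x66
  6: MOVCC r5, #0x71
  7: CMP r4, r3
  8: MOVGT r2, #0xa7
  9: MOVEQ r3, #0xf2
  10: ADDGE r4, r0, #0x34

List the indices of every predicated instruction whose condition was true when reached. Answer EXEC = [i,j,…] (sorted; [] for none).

EXEC = [2,6,8,10]

0: ✓ CMP  NZCV=0010
1: · MOVMI
2: ✓ SUBHI  r5←0x50
3: · MOVMI
4: ✓ CMP  NZCV=1000
5: · ADDVS
6: ✓ MOVCC  r5←0x71
7: ✓ CMP  NZCV=1001
8: ✓ MOVGT  r2←0xa7
9: · MOVEQ
10: ✓ ADDGE  r4←0x30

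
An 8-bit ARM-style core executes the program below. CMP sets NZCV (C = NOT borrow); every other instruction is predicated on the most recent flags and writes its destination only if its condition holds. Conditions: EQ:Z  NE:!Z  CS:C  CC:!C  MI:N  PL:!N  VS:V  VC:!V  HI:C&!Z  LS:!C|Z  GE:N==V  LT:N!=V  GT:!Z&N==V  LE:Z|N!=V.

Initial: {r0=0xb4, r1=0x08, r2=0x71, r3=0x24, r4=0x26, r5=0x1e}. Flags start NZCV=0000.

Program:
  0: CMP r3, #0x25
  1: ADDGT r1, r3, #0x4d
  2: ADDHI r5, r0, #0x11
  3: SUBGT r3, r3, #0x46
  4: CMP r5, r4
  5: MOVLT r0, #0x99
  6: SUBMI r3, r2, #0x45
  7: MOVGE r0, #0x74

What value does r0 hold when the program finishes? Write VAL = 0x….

0: ✓ CMP  NZCV=1000
1: · ADDGT
2: · ADDHI
3: · SUBGT
4: ✓ CMP  NZCV=1000
5: ✓ MOVLT  r0←0x99
6: ✓ SUBMI  r3←0x2c
7: · MOVGE

VAL = 0x99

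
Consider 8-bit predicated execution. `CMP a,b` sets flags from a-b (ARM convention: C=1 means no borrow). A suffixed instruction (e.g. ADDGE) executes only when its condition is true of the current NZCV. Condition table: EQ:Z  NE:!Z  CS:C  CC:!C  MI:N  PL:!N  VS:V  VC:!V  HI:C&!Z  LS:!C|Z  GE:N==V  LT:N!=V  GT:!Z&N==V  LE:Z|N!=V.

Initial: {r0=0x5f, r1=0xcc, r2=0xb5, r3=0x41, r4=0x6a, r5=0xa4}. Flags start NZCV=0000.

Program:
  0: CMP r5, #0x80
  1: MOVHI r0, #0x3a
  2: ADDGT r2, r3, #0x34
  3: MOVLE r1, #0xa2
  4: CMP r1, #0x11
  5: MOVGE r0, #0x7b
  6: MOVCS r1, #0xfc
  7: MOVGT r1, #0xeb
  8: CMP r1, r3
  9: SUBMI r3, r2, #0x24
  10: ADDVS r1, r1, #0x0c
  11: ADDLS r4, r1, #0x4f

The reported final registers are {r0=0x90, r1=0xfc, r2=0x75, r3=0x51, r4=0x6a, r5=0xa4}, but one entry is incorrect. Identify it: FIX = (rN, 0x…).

FIX = (r0, 0x3a)

[0] flags=0010 → (cmp)
[1] flags=0010 HI?T → r0=0x3a
[2] flags=0010 GT?T → r2=0x75
[3] flags=0010 LE?F → skip
[4] flags=1010 → (cmp)
[5] flags=1010 GE?F → skip
[6] flags=1010 CS?T → r1=0xfc
[7] flags=1010 GT?F → skip
[8] flags=1010 → (cmp)
[9] flags=1010 MI?T → r3=0x51
[10] flags=1010 VS?F → skip
[11] flags=1010 LS?F → skip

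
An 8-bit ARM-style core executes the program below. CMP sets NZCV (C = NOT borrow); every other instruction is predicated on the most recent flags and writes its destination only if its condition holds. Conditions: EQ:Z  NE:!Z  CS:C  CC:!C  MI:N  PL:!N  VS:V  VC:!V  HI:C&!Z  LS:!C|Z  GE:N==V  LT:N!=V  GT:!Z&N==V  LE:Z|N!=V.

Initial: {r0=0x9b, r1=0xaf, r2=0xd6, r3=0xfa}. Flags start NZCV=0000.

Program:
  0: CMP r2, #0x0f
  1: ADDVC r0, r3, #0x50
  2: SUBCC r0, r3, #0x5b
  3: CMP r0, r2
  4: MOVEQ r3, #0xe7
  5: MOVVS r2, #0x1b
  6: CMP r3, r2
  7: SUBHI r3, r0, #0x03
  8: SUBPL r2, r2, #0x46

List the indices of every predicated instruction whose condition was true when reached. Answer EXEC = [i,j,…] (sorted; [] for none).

EXEC = [1,7,8]

0: ✓ CMP  NZCV=1010
1: ✓ ADDVC  r0←0x4a
2: · SUBCC
3: ✓ CMP  NZCV=0000
4: · MOVEQ
5: · MOVVS
6: ✓ CMP  NZCV=0010
7: ✓ SUBHI  r3←0x47
8: ✓ SUBPL  r2←0x90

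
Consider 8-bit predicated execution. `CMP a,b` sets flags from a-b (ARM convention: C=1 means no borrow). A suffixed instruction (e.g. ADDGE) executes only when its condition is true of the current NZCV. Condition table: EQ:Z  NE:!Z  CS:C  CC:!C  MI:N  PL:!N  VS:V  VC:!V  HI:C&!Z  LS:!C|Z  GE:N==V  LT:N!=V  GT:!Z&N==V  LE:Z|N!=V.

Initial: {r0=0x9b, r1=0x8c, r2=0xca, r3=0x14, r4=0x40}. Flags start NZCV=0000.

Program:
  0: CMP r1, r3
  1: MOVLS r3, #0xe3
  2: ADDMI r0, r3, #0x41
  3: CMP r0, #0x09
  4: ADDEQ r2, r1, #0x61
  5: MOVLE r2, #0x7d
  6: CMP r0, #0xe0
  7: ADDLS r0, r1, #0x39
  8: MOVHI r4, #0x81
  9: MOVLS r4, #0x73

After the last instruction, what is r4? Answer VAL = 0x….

VAL = 0x73

[0] flags=0011 → (cmp)
[1] flags=0011 LS?F → skip
[2] flags=0011 MI?F → skip
[3] flags=1010 → (cmp)
[4] flags=1010 EQ?F → skip
[5] flags=1010 LE?T → r2=0x7d
[6] flags=1000 → (cmp)
[7] flags=1000 LS?T → r0=0xc5
[8] flags=1000 HI?F → skip
[9] flags=1000 LS?T → r4=0x73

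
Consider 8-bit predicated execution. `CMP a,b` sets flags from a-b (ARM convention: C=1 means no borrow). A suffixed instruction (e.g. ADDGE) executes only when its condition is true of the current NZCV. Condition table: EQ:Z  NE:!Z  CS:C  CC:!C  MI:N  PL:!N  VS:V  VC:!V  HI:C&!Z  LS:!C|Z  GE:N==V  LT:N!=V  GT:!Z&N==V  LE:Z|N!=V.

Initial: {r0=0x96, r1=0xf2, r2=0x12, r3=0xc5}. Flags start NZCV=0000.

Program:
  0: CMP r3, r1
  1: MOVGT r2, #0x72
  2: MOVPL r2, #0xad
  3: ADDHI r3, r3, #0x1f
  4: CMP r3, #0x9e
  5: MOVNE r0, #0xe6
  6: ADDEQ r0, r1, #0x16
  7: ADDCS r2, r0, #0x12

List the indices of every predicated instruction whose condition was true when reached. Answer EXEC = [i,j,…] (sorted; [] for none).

[0] flags=1000 → (cmp)
[1] flags=1000 GT?F → skip
[2] flags=1000 PL?F → skip
[3] flags=1000 HI?F → skip
[4] flags=0010 → (cmp)
[5] flags=0010 NE?T → r0=0xe6
[6] flags=0010 EQ?F → skip
[7] flags=0010 CS?T → r2=0xf8

EXEC = [5,7]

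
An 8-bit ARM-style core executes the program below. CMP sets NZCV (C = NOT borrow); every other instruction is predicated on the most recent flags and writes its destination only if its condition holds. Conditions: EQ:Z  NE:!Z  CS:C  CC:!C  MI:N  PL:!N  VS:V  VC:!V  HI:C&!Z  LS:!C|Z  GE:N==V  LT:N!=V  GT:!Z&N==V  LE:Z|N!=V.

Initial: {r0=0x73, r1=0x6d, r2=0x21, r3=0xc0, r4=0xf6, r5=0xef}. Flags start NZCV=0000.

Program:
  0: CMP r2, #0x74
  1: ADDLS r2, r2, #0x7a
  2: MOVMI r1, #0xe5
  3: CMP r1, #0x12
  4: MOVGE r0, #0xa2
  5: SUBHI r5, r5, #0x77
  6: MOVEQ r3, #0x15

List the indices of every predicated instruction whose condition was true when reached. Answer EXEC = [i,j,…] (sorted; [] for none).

EXEC = [1,2,5]

0: ✓ CMP  NZCV=1000
1: ✓ ADDLS  r2←0x9b
2: ✓ MOVMI  r1←0xe5
3: ✓ CMP  NZCV=1010
4: · MOVGE
5: ✓ SUBHI  r5←0x78
6: · MOVEQ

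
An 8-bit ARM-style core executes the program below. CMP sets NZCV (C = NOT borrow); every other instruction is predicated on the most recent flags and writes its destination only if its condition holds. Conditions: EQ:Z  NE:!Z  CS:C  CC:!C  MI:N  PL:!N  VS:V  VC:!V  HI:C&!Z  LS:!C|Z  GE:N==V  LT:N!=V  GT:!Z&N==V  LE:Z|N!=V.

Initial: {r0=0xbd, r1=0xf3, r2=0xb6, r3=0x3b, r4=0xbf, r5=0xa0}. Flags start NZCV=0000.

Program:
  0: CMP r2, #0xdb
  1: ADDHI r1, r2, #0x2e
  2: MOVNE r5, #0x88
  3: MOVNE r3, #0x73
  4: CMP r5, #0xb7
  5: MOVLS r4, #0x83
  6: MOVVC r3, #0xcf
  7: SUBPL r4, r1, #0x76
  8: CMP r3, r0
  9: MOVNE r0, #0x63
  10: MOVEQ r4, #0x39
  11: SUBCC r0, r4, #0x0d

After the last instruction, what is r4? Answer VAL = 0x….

[0] flags=1000 → (cmp)
[1] flags=1000 HI?F → skip
[2] flags=1000 NE?T → r5=0x88
[3] flags=1000 NE?T → r3=0x73
[4] flags=1000 → (cmp)
[5] flags=1000 LS?T → r4=0x83
[6] flags=1000 VC?T → r3=0xcf
[7] flags=1000 PL?F → skip
[8] flags=0010 → (cmp)
[9] flags=0010 NE?T → r0=0x63
[10] flags=0010 EQ?F → skip
[11] flags=0010 CC?F → skip

VAL = 0x83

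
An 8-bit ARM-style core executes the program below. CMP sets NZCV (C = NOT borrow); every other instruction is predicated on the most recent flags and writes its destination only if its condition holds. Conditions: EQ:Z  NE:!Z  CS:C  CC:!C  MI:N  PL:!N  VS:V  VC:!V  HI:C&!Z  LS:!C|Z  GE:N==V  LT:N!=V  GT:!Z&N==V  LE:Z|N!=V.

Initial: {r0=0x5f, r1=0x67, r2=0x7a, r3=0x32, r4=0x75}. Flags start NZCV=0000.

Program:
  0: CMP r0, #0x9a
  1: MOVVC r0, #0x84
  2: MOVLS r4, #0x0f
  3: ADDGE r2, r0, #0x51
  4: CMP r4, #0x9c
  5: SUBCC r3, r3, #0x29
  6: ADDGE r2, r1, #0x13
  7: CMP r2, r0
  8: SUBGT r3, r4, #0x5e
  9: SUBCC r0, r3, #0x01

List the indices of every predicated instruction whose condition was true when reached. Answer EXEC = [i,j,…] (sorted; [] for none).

EXEC = [2,3,5,6,8]

0: ✓ CMP  NZCV=1001
1: · MOVVC
2: ✓ MOVLS  r4←0x0f
3: ✓ ADDGE  r2←0xb0
4: ✓ CMP  NZCV=0000
5: ✓ SUBCC  r3←0x09
6: ✓ ADDGE  r2←0x7a
7: ✓ CMP  NZCV=0010
8: ✓ SUBGT  r3←0xb1
9: · SUBCC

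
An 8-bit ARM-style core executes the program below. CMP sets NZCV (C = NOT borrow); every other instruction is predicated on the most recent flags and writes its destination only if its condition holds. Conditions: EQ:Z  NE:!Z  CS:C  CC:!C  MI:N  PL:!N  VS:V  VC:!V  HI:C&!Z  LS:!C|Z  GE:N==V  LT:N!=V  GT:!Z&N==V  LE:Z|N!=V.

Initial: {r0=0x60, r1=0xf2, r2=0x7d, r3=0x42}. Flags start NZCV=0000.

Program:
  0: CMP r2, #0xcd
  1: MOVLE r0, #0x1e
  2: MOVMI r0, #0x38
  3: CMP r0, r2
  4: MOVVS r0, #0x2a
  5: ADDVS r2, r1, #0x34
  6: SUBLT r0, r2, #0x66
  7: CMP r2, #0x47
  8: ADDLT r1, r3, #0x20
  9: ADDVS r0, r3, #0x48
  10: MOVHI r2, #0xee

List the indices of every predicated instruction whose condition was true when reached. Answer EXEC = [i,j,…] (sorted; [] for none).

[0] flags=1001 → (cmp)
[1] flags=1001 LE?F → skip
[2] flags=1001 MI?T → r0=0x38
[3] flags=1000 → (cmp)
[4] flags=1000 VS?F → skip
[5] flags=1000 VS?F → skip
[6] flags=1000 LT?T → r0=0x17
[7] flags=0010 → (cmp)
[8] flags=0010 LT?F → skip
[9] flags=0010 VS?F → skip
[10] flags=0010 HI?T → r2=0xee

EXEC = [2,6,10]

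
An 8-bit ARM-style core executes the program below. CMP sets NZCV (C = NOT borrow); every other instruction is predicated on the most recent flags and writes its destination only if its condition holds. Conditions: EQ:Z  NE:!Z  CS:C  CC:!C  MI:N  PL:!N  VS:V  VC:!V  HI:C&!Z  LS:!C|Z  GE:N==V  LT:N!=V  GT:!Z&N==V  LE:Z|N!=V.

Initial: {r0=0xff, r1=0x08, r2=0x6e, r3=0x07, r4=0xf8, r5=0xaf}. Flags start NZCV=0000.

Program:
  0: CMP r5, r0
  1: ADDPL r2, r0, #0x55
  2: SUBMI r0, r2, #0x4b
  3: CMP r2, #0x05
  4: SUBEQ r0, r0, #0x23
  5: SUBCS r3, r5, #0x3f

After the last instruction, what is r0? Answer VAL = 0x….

[0] flags=1000 → (cmp)
[1] flags=1000 PL?F → skip
[2] flags=1000 MI?T → r0=0x23
[3] flags=0010 → (cmp)
[4] flags=0010 EQ?F → skip
[5] flags=0010 CS?T → r3=0x70

VAL = 0x23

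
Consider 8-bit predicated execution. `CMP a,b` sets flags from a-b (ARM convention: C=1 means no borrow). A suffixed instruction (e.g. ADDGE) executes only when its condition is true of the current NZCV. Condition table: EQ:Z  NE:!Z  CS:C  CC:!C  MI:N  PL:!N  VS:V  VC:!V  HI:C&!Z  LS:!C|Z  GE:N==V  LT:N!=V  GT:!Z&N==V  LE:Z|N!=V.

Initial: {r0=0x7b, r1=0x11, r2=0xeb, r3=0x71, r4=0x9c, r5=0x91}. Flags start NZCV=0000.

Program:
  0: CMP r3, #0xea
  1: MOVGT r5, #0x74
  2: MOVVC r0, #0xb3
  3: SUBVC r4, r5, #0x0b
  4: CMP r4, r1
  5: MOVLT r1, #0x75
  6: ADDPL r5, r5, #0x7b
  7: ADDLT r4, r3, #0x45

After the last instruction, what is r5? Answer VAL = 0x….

0: ✓ CMP  NZCV=1001
1: ✓ MOVGT  r5←0x74
2: · MOVVC
3: · SUBVC
4: ✓ CMP  NZCV=1010
5: ✓ MOVLT  r1←0x75
6: · ADDPL
7: ✓ ADDLT  r4←0xb6

VAL = 0x74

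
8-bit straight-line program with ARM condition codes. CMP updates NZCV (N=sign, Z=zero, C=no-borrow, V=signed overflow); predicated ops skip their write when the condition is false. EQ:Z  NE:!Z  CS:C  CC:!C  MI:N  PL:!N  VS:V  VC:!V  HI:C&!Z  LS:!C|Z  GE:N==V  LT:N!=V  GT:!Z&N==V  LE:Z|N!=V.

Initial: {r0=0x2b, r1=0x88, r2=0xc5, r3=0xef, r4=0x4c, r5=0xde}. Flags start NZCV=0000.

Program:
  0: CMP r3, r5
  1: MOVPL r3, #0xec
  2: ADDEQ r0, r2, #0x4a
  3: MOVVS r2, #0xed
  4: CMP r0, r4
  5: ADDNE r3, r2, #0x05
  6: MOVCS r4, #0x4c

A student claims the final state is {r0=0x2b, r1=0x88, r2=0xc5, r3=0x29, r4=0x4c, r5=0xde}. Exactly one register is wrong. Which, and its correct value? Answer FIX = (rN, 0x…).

0: ✓ CMP  NZCV=0010
1: ✓ MOVPL  r3←0xec
2: · ADDEQ
3: · MOVVS
4: ✓ CMP  NZCV=1000
5: ✓ ADDNE  r3←0xca
6: · MOVCS

FIX = (r3, 0xca)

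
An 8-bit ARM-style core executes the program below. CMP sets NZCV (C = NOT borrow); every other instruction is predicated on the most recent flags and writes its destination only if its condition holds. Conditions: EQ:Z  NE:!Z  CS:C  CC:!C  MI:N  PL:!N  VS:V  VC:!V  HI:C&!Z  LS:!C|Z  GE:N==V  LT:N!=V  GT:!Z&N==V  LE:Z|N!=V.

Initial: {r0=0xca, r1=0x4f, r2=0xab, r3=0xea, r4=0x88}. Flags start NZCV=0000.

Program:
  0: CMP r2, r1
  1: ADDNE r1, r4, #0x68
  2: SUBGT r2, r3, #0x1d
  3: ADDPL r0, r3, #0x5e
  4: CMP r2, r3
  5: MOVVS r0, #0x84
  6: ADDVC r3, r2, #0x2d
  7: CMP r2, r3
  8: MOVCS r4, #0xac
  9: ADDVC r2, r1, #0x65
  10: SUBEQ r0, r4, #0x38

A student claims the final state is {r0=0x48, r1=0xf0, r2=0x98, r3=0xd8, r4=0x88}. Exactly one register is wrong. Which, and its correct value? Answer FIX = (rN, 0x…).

FIX = (r2, 0x55)

0: ✓ CMP  NZCV=0011
1: ✓ ADDNE  r1←0xf0
2: · SUBGT
3: ✓ ADDPL  r0←0x48
4: ✓ CMP  NZCV=1000
5: · MOVVS
6: ✓ ADDVC  r3←0xd8
7: ✓ CMP  NZCV=1000
8: · MOVCS
9: ✓ ADDVC  r2←0x55
10: · SUBEQ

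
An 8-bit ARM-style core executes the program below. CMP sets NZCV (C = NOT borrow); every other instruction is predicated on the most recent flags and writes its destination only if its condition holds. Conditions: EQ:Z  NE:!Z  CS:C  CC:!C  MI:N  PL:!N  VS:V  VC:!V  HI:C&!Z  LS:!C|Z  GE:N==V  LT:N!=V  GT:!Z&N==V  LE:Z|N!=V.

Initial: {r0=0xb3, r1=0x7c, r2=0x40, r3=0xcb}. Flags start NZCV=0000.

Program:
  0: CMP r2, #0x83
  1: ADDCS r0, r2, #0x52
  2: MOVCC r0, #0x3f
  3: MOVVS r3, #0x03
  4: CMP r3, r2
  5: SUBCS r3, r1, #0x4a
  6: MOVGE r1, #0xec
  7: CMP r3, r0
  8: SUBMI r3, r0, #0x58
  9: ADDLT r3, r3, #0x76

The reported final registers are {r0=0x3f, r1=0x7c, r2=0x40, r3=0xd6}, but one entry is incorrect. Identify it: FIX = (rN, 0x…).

[0] flags=1001 → (cmp)
[1] flags=1001 CS?F → skip
[2] flags=1001 CC?T → r0=0x3f
[3] flags=1001 VS?T → r3=0x03
[4] flags=1000 → (cmp)
[5] flags=1000 CS?F → skip
[6] flags=1000 GE?F → skip
[7] flags=1000 → (cmp)
[8] flags=1000 MI?T → r3=0xe7
[9] flags=1000 LT?T → r3=0x5d

FIX = (r3, 0x5d)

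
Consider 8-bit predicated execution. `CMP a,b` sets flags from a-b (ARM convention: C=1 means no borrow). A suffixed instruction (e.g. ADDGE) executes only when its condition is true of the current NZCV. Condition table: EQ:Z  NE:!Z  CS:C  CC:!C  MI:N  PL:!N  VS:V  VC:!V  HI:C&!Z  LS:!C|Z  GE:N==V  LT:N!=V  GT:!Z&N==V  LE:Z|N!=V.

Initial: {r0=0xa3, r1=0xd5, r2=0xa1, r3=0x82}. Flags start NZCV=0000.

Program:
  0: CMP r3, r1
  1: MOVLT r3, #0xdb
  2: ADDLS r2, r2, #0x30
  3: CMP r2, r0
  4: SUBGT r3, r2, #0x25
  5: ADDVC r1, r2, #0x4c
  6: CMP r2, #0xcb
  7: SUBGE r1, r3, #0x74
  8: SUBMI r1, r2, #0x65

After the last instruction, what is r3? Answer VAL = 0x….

VAL = 0xac

0: ✓ CMP  NZCV=1000
1: ✓ MOVLT  r3←0xdb
2: ✓ ADDLS  r2←0xd1
3: ✓ CMP  NZCV=0010
4: ✓ SUBGT  r3←0xac
5: ✓ ADDVC  r1←0x1d
6: ✓ CMP  NZCV=0010
7: ✓ SUBGE  r1←0x38
8: · SUBMI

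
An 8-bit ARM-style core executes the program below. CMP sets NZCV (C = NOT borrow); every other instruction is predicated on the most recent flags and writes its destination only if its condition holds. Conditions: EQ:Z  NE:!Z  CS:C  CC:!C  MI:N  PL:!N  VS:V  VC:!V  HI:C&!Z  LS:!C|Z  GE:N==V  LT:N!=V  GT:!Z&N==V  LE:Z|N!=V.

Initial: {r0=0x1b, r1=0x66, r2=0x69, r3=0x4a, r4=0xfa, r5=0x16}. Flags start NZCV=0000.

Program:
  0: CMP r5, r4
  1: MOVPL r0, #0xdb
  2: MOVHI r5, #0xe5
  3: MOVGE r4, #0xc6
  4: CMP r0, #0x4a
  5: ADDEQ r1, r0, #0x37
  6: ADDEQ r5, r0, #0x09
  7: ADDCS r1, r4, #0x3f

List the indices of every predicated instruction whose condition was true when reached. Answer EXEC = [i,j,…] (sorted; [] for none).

EXEC = [1,3,7]

[0] flags=0000 → (cmp)
[1] flags=0000 PL?T → r0=0xdb
[2] flags=0000 HI?F → skip
[3] flags=0000 GE?T → r4=0xc6
[4] flags=1010 → (cmp)
[5] flags=1010 EQ?F → skip
[6] flags=1010 EQ?F → skip
[7] flags=1010 CS?T → r1=0x05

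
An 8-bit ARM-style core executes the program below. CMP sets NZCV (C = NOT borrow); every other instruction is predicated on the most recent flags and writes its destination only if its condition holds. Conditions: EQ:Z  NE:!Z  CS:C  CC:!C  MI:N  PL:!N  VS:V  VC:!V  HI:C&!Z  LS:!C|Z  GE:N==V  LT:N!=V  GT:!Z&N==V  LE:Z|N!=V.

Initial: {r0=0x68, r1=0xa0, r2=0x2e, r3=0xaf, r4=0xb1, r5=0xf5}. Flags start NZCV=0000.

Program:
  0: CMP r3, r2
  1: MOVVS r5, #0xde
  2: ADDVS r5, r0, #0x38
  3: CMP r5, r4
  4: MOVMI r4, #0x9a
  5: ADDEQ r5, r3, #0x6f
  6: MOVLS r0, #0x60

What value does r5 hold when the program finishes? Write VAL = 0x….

[0] flags=1010 → (cmp)
[1] flags=1010 VS?F → skip
[2] flags=1010 VS?F → skip
[3] flags=0010 → (cmp)
[4] flags=0010 MI?F → skip
[5] flags=0010 EQ?F → skip
[6] flags=0010 LS?F → skip

VAL = 0xf5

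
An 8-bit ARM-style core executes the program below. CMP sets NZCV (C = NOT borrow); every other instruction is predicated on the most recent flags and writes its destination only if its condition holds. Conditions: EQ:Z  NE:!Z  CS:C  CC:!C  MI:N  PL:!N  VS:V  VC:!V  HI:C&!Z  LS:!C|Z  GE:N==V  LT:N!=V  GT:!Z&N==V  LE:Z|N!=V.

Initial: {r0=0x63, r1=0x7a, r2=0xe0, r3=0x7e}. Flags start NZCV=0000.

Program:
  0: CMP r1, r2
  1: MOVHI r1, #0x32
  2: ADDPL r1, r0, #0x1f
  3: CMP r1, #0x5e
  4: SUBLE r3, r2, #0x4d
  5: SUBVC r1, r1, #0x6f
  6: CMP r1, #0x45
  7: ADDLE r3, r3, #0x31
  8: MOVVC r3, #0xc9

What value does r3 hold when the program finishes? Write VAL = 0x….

0: ✓ CMP  NZCV=1001
1: · MOVHI
2: · ADDPL
3: ✓ CMP  NZCV=0010
4: · SUBLE
5: ✓ SUBVC  r1←0x0b
6: ✓ CMP  NZCV=1000
7: ✓ ADDLE  r3←0xaf
8: ✓ MOVVC  r3←0xc9

VAL = 0xc9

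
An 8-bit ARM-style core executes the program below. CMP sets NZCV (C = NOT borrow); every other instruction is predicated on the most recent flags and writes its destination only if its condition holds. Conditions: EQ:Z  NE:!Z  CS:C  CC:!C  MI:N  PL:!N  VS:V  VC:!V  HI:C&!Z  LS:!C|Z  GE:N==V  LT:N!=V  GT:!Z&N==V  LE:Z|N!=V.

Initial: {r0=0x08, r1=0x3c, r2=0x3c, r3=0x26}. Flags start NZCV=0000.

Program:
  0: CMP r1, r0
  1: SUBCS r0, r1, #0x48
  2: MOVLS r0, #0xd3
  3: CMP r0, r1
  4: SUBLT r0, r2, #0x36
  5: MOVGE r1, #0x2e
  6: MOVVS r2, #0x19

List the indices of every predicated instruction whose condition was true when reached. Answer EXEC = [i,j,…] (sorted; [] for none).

0: ✓ CMP  NZCV=0010
1: ✓ SUBCS  r0←0xf4
2: · MOVLS
3: ✓ CMP  NZCV=1010
4: ✓ SUBLT  r0←0x06
5: · MOVGE
6: · MOVVS

EXEC = [1,4]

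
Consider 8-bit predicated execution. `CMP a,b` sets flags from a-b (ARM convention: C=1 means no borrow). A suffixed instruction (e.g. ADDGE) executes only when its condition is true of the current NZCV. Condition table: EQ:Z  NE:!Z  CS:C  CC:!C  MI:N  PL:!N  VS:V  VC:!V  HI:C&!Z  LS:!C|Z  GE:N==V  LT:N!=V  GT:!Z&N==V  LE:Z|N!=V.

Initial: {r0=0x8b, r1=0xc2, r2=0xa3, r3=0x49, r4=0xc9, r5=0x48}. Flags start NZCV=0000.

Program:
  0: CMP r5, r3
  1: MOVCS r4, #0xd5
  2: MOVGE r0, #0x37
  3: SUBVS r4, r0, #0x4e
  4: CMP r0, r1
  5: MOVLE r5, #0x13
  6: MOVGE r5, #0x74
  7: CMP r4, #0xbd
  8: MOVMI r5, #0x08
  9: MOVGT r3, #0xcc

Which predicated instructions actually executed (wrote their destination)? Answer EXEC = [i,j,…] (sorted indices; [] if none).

[0] flags=1000 → (cmp)
[1] flags=1000 CS?F → skip
[2] flags=1000 GE?F → skip
[3] flags=1000 VS?F → skip
[4] flags=1000 → (cmp)
[5] flags=1000 LE?T → r5=0x13
[6] flags=1000 GE?F → skip
[7] flags=0010 → (cmp)
[8] flags=0010 MI?F → skip
[9] flags=0010 GT?T → r3=0xcc

EXEC = [5,9]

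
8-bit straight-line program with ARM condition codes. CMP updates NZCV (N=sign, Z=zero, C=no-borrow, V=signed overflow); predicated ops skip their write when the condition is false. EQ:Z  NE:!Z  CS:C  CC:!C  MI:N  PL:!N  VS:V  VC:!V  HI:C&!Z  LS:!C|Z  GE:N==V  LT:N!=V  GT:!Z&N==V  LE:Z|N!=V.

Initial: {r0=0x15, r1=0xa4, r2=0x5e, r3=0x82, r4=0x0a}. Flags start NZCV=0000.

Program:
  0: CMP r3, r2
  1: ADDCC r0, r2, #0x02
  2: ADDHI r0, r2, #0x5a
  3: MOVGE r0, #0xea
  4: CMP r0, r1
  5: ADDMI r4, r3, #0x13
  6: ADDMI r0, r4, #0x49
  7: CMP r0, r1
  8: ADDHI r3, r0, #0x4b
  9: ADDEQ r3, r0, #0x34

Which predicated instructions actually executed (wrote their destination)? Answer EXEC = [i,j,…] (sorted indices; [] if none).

EXEC = [2,8]

[0] flags=0011 → (cmp)
[1] flags=0011 CC?F → skip
[2] flags=0011 HI?T → r0=0xb8
[3] flags=0011 GE?F → skip
[4] flags=0010 → (cmp)
[5] flags=0010 MI?F → skip
[6] flags=0010 MI?F → skip
[7] flags=0010 → (cmp)
[8] flags=0010 HI?T → r3=0x03
[9] flags=0010 EQ?F → skip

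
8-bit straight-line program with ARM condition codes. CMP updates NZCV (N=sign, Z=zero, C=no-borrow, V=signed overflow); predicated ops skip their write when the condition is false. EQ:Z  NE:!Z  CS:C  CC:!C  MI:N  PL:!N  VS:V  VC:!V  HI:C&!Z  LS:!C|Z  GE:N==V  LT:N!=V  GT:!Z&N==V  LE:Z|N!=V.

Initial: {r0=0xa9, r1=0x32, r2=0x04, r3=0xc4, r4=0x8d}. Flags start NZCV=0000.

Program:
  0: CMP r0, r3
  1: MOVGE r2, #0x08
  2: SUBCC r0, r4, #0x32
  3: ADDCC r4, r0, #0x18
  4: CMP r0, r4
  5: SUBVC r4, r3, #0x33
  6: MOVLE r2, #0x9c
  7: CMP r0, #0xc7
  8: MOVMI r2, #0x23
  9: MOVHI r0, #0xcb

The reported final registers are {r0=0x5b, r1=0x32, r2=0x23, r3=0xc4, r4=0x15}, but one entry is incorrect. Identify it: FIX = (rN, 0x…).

0: ✓ CMP  NZCV=1000
1: · MOVGE
2: ✓ SUBCC  r0←0x5b
3: ✓ ADDCC  r4←0x73
4: ✓ CMP  NZCV=1000
5: ✓ SUBVC  r4←0x91
6: ✓ MOVLE  r2←0x9c
7: ✓ CMP  NZCV=1001
8: ✓ MOVMI  r2←0x23
9: · MOVHI

FIX = (r4, 0x91)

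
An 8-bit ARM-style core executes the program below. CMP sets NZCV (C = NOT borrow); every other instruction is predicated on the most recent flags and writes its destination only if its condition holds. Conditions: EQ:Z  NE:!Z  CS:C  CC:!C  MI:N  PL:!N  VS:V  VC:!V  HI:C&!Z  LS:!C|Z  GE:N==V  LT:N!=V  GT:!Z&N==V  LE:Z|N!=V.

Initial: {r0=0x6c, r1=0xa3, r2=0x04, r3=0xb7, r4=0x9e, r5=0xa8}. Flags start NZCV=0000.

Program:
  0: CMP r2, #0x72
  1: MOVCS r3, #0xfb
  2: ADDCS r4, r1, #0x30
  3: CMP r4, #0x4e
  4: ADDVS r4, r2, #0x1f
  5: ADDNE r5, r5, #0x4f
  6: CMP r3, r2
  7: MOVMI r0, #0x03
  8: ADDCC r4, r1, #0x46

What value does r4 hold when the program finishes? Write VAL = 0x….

[0] flags=1000 → (cmp)
[1] flags=1000 CS?F → skip
[2] flags=1000 CS?F → skip
[3] flags=0011 → (cmp)
[4] flags=0011 VS?T → r4=0x23
[5] flags=0011 NE?T → r5=0xf7
[6] flags=1010 → (cmp)
[7] flags=1010 MI?T → r0=0x03
[8] flags=1010 CC?F → skip

VAL = 0x23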